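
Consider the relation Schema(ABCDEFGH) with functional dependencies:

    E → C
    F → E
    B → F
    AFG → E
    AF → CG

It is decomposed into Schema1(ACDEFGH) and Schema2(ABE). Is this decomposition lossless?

No

Common attributes: Schema1 ∩ Schema2 = {AE}.
Closure of {AE}: E → C applies, adding C. So (AE)⁺ = {ACE}.
The closure contains neither all of Schema1 = {ACDEFGH} nor all of Schema2 = {ABE}, so the common attributes are not a superkey of either fragment. The join is lossy.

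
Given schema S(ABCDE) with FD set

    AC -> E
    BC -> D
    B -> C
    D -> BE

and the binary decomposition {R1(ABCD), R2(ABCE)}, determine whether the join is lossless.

Common attributes: R1 ∩ R2 = {ABC}.
Closure of {ABC}: AC → E applies, adding E; BC → D applies, adding D. So (ABC)⁺ = {ABCDE}.
This closure contains every attribute of R1, so R1 ∩ R2 → R1. The join is lossless.

Yes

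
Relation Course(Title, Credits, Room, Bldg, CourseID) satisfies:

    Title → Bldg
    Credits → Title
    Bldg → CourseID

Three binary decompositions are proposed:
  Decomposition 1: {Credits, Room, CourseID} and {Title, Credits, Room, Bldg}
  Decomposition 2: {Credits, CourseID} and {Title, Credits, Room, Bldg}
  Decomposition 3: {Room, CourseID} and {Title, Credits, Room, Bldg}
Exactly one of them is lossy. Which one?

Decomposition 3

Decomposition 1: common = {Credits, Room}, closure = {Title, Credits, Room, Bldg, CourseID} → lossless.
Decomposition 2: common = {Credits}, closure = {Title, Credits, Bldg, CourseID} → lossless.
Decomposition 3: common = {Room}, closure = {Room} → lossy.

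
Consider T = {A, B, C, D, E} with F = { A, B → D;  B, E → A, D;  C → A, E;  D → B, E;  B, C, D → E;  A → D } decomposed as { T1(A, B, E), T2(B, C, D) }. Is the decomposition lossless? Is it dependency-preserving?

Lossless test: (B)⁺ = {B}, which is a superkey of neither fragment — lossy.
Dependency preservation: the restricted closure of {A, B} across the fragments never reaches {D}, so A, B → D cannot be enforced without a join — not preserved.

lossy and not dependency-preserving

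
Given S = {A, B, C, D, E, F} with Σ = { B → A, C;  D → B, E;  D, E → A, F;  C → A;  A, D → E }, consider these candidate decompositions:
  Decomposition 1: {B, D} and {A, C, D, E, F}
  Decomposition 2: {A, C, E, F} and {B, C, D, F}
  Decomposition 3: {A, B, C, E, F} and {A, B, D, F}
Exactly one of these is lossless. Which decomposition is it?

Decomposition 1

Decomposition 1: common = {D}, closure = {A, B, C, D, E, F} → lossless.
Decomposition 2: common = {C, F}, closure = {A, C, F} → lossy.
Decomposition 3: common = {A, B, F}, closure = {A, B, C, F} → lossy.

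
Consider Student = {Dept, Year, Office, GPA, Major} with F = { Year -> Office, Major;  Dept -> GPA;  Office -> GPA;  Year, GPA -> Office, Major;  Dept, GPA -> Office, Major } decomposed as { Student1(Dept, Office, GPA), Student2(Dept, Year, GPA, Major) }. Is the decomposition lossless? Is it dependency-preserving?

Lossless test: (Dept, GPA)⁺ = {Dept, Office, GPA, Major}, which contains all of one fragment — lossless.
Dependency preservation: the restricted closure of {Year} across the fragments never reaches {Office, Major}, so Year → Office, Major cannot be enforced without a join — not preserved.

lossless but not dependency-preserving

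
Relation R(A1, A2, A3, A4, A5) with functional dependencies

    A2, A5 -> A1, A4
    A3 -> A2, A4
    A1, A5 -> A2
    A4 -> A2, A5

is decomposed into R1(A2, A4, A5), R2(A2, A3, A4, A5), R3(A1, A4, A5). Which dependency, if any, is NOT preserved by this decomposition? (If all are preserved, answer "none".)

none

A2, A5 → A1, A4: restricted closure across fragments reaches A1, A4.
A3 → A2, A4 lies within R2.
A1, A5 → A2: restricted closure across fragments reaches A2.
A4 → A2, A5 lies within R1.
Every dependency is enforceable on the fragments, so the decomposition is dependency-preserving.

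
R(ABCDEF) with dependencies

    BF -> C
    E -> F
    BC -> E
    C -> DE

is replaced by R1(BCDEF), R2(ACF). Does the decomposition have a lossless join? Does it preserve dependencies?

Lossless test: (CF)⁺ = {CDEF}, which is a superkey of neither fragment — lossy.
Dependency preservation: every FD's attributes lie within a single fragment, so each can be enforced locally — preserved.

lossy but dependency-preserving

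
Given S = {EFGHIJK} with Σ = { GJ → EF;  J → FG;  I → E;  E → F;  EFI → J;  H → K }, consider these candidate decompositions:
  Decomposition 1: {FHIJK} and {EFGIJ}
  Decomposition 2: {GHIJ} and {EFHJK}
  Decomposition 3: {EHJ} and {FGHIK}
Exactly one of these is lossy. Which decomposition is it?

Decomposition 1: common = {FIJ}, closure = {EFGIJ} → lossless.
Decomposition 2: common = {HJ}, closure = {EFGHJK} → lossless.
Decomposition 3: common = {H}, closure = {HK} → lossy.

Decomposition 3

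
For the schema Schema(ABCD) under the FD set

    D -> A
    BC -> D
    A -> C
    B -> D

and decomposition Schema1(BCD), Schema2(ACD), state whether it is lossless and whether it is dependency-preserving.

lossless and dependency-preserving

Lossless test: (CD)⁺ = {ACD}, which contains all of one fragment — lossless.
Dependency preservation: every FD's attributes lie within a single fragment, so each can be enforced locally — preserved.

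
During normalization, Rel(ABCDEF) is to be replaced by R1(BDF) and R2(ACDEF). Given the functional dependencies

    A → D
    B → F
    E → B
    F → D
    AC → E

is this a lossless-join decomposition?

Common attributes: R1 ∩ R2 = {DF}.
No dependency enlarges {DF}, so (DF)⁺ = {DF}.
The closure contains neither all of R1 = {BDF} nor all of R2 = {ACDEF}, so the common attributes are not a superkey of either fragment. The join is lossy.

No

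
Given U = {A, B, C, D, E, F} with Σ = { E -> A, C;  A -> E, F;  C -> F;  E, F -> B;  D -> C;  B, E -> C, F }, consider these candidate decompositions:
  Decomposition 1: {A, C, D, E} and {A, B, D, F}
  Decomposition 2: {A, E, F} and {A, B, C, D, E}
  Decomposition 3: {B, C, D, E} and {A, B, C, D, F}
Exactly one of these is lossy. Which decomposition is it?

Decomposition 1: common = {A, D}, closure = {A, B, C, D, E, F} → lossless.
Decomposition 2: common = {A, E}, closure = {A, B, C, E, F} → lossless.
Decomposition 3: common = {B, C, D}, closure = {B, C, D, F} → lossy.

Decomposition 3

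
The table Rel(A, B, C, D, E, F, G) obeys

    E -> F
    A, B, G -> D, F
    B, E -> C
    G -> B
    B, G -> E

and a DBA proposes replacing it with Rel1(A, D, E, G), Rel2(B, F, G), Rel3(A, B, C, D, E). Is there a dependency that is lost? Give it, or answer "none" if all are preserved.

E -> F

Check E → F: no single fragment contains all of {E, F}, and the restricted closure of {E} across the fragments never reaches {F}.
A, B, G → D, F is preserved.
B, E → C is preserved.
G → B is preserved.
B, G → E is preserved.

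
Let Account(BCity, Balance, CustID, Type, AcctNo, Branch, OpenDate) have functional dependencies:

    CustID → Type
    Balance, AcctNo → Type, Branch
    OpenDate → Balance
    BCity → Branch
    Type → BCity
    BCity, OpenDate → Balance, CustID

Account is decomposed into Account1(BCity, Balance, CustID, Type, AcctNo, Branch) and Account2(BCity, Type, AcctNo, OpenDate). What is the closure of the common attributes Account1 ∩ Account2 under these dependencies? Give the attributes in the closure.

BCity, Type, AcctNo, Branch

Account1 ∩ Account2 = {BCity, Type, AcctNo}.
BCity → Branch applies, adding Branch
Closure: {BCity, Type, AcctNo, Branch}.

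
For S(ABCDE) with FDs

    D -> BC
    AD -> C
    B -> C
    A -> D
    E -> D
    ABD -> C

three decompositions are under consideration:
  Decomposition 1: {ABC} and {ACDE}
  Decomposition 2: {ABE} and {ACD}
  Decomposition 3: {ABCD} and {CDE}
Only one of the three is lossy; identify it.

Decomposition 3

Decomposition 1: common = {AC}, closure = {ABCD} → lossless.
Decomposition 2: common = {A}, closure = {ABCD} → lossless.
Decomposition 3: common = {CD}, closure = {BCD} → lossy.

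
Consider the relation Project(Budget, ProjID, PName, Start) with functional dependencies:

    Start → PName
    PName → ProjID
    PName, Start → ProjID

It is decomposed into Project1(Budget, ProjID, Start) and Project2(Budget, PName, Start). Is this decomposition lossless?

Yes

Common attributes: Project1 ∩ Project2 = {Budget, Start}.
Closure of {Budget, Start}: Start → PName applies, adding PName; PName → ProjID applies, adding ProjID. So (Budget, Start)⁺ = {Budget, ProjID, PName, Start}.
This closure contains every attribute of Project1, so Project1 ∩ Project2 → Project1. The join is lossless.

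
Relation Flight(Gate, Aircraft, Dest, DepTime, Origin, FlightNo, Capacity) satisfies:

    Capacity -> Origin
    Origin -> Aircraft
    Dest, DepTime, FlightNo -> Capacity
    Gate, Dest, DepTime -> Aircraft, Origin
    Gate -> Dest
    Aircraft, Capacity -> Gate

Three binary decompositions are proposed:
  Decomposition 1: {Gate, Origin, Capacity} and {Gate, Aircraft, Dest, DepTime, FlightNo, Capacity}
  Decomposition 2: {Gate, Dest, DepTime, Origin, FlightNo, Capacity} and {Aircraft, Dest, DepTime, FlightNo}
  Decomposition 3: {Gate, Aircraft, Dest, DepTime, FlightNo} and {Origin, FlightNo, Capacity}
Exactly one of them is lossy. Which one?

Decomposition 3

Decomposition 1: common = {Gate, Capacity}, closure = {Gate, Aircraft, Dest, Origin, Capacity} → lossless.
Decomposition 2: common = {Dest, DepTime, FlightNo}, closure = {Gate, Aircraft, Dest, DepTime, Origin, FlightNo, Capacity} → lossless.
Decomposition 3: common = {FlightNo}, closure = {FlightNo} → lossy.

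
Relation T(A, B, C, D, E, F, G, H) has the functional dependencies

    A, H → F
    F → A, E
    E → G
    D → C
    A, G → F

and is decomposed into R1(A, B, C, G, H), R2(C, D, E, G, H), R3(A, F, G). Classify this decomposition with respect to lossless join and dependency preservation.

lossy and not dependency-preserving

Lossless test (chase): Rows 1 and 3 agree on A, G; apply A, G→F and equate their F entries. Rows 1 and 3 agree on F; apply F→A, E and equate their A, E entries. No row becomes fully distinguished — the join is lossy.
Dependency preservation: the restricted closure of {F} across the fragments never reaches {A, E}, so F → A, E cannot be enforced without a join — not preserved.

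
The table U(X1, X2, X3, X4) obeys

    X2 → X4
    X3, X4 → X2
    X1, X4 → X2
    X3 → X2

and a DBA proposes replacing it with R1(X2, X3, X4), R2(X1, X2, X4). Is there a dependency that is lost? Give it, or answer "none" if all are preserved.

none

X2 → X4 lies within R1.
X3, X4 → X2 lies within R1.
X1, X4 → X2 lies within R2.
X3 → X2 lies within R1.
Every dependency is enforceable on the fragments, so the decomposition is dependency-preserving.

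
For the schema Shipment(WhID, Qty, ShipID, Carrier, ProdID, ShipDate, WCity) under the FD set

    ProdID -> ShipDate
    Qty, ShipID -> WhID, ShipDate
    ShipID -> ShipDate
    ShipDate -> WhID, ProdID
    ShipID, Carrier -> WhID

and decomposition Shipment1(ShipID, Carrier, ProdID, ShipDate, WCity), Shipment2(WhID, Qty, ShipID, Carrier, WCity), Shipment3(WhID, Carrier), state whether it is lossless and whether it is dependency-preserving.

lossless but not dependency-preserving

Lossless test (chase): Rows 1 and 2 agree on ShipID; apply ShipID→ShipDate and equate their ShipDate entries. Rows 1 and 2 agree on ShipDate; apply ShipDate→WhID, ProdID and equate their WhID, ProdID entries. Row 2 is now all distinguished symbols — the join is lossless.
Dependency preservation: the restricted closure of {ShipDate} across the fragments never reaches {WhID, ProdID}, so ShipDate → WhID, ProdID cannot be enforced without a join — not preserved.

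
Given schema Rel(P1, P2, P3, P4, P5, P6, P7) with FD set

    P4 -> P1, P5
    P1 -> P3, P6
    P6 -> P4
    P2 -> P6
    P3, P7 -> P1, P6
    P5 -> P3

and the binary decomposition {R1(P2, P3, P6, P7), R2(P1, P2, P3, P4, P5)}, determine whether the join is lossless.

Common attributes: R1 ∩ R2 = {P2, P3}.
Closure of {P2, P3}: P2 → P6 applies, adding P6; P6 → P4 applies, adding P4; P4 → P1, P5 applies, adding P1, P5. So (P2, P3)⁺ = {P1, P2, P3, P4, P5, P6}.
This closure contains every attribute of R2, so R1 ∩ R2 → R2. The join is lossless.

Yes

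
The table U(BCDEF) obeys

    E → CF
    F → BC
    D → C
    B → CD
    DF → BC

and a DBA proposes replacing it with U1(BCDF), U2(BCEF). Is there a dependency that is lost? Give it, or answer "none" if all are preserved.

E → CF lies within U2.
F → BC lies within U1.
D → C lies within U1.
B → CD lies within U1.
DF → BC lies within U1.
Every dependency is enforceable on the fragments, so the decomposition is dependency-preserving.

none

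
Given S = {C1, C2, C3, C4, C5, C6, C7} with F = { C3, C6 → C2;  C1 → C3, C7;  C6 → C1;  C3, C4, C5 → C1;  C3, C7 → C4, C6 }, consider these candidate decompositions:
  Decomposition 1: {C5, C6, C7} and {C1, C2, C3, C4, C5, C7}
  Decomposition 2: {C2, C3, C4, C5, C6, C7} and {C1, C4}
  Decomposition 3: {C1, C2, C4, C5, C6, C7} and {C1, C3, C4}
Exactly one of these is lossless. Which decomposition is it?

Decomposition 3

Decomposition 1: common = {C5, C7}, closure = {C5, C7} → lossy.
Decomposition 2: common = {C4}, closure = {C4} → lossy.
Decomposition 3: common = {C1, C4}, closure = {C1, C2, C3, C4, C6, C7} → lossless.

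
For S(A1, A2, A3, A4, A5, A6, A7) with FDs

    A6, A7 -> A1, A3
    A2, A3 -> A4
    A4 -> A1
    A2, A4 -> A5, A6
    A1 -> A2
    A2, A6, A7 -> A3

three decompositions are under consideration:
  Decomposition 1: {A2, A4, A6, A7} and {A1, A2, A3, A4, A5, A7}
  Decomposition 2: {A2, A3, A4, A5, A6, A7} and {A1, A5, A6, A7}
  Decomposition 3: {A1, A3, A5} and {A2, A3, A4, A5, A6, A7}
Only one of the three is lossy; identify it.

Decomposition 3

Decomposition 1: common = {A2, A4, A7}, closure = {A1, A2, A3, A4, A5, A6, A7} → lossless.
Decomposition 2: common = {A5, A6, A7}, closure = {A1, A2, A3, A4, A5, A6, A7} → lossless.
Decomposition 3: common = {A3, A5}, closure = {A3, A5} → lossy.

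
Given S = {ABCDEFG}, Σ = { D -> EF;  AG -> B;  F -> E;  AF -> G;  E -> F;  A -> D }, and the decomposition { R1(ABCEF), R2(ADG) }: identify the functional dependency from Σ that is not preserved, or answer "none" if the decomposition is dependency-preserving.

Check D → EF: no single fragment contains all of {DEF}, and the restricted closure of {D} across the fragments never reaches {EF}.
AG → B is preserved.
F → E is preserved.
AF → G is preserved.
E → F is preserved.
A → D is preserved.

D -> EF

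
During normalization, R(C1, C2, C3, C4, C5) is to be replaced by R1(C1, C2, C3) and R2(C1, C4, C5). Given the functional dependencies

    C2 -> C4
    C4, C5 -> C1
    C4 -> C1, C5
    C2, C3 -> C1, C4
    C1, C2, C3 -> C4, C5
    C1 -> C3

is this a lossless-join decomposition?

No

Common attributes: R1 ∩ R2 = {C1}.
Closure of {C1}: C1 → C3 applies, adding C3. So (C1)⁺ = {C1, C3}.
The closure contains neither all of R1 = {C1, C2, C3} nor all of R2 = {C1, C4, C5}, so the common attributes are not a superkey of either fragment. The join is lossy.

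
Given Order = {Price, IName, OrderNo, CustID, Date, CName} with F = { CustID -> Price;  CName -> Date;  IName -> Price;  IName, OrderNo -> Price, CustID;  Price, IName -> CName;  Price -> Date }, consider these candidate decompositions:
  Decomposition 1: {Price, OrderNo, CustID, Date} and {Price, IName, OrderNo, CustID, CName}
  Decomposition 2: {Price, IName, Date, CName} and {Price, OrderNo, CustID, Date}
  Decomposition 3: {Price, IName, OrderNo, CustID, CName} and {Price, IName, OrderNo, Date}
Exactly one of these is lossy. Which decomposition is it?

Decomposition 2

Decomposition 1: common = {Price, OrderNo, CustID}, closure = {Price, OrderNo, CustID, Date} → lossless.
Decomposition 2: common = {Price, Date}, closure = {Price, Date} → lossy.
Decomposition 3: common = {Price, IName, OrderNo}, closure = {Price, IName, OrderNo, CustID, Date, CName} → lossless.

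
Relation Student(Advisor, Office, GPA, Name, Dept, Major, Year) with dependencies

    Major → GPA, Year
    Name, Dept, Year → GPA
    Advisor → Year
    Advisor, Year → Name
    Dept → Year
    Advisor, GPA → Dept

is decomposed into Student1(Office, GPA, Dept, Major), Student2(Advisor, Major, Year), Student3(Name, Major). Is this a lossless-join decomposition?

Chase test. Columns are Advisor, Office, GPA, Name, Dept, Major, Year; row i has aⱼ where attribute j ∈ Studenti, else bᵢⱼ.
Initial tableau (one row per fragment):
  row 1: b11 a2 a3 b14 a5 a6 b17
  row 2: a1 b22 b23 b24 b25 a6 a7
  row 3: b31 b32 b33 a4 b35 a6 b37
Rows 1 and 2 agree on Major; apply Major→GPA, Year and equate their GPA, Year entries.
Rows 1 and 3 agree on Major; apply Major→GPA, Year and equate their GPA, Year entries.
No row becomes fully distinguished — the join is lossy.

No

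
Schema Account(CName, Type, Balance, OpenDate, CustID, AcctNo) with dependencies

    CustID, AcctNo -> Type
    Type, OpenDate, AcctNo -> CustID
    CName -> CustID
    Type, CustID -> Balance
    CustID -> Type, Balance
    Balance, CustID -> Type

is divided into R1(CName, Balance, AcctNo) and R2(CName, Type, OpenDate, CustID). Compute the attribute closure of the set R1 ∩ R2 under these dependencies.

R1 ∩ R2 = {CName}.
CName → CustID applies, adding CustID
CustID → Type, Balance applies, adding Type, Balance
Closure: {CName, Type, Balance, CustID}.

CName, Type, Balance, CustID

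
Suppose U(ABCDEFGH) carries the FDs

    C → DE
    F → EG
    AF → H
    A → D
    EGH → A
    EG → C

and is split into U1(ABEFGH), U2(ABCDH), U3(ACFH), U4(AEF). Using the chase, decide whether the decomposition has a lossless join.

Yes

Chase test. Columns are ABCDEFGH; row i has aⱼ where attribute j ∈ Ui, else bᵢⱼ.
Initial tableau (one row per fragment):
  row 1: a1 a2 b13 b14 a5 a6 a7 a8
  row 2: a1 a2 a3 a4 b25 b26 b27 a8
  row 3: a1 b32 a3 b34 b35 a6 b37 a8
  row 4: a1 b42 b43 b44 a5 a6 b47 b48
Rows 2 and 3 agree on C; apply C→DE and equate their DE entries.
Rows 1 and 3 agree on F; apply F→EG and equate their EG entries.
Rows 1 and 4 agree on F; apply F→EG and equate their EG entries.
Rows 1 and 4 agree on AF; apply AF→H and equate their H entries.
Rows 1 and 2 agree on A; apply A→D and equate their D entries.
Rows 1 and 4 agree on A; apply A→D and equate their D entries.
Rows 1 and 3 agree on EG; apply EG→C and equate their C entries.
Rows 1 and 4 agree on EG; apply EG→C and equate their C entries.
Row 1 is now all distinguished symbols — the join is lossless.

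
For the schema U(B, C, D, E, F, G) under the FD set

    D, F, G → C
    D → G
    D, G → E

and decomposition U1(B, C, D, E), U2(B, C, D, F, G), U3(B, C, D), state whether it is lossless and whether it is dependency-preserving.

Lossless test (chase): Rows 1 and 2 agree on D; apply D→G and equate their G entries. Rows 1 and 3 agree on D; apply D→G and equate their G entries. Rows 1 and 2 agree on D, G; apply D, G→E and equate their E entries. Rows 1 and 3 agree on D, G; apply D, G→E and equate their E entries. Row 2 is now all distinguished symbols — the join is lossless.
Dependency preservation: D, G → E is not contained in any single fragment, but the restricted closure of its left-hand side across the fragments still reaches the right-hand side; the remaining FDs each lie inside some fragment. All dependencies are preserved.

lossless and dependency-preserving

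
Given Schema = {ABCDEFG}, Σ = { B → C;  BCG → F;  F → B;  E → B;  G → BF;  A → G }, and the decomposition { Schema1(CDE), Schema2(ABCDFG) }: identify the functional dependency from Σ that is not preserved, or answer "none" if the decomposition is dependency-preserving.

Check E → B: no single fragment contains all of {BE}, and the restricted closure of {E} across the fragments never reaches {B}.
B → C is preserved.
BCG → F is preserved.
F → B is preserved.
G → BF is preserved.
A → G is preserved.

E → B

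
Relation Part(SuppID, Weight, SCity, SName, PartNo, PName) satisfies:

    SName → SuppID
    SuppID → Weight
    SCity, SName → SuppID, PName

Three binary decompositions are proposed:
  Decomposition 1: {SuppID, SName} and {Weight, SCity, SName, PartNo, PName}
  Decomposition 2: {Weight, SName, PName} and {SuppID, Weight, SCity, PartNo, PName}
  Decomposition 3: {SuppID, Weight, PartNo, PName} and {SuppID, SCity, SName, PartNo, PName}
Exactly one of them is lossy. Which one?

Decomposition 1: common = {SName}, closure = {SuppID, Weight, SName} → lossless.
Decomposition 2: common = {Weight, PName}, closure = {Weight, PName} → lossy.
Decomposition 3: common = {SuppID, PartNo, PName}, closure = {SuppID, Weight, PartNo, PName} → lossless.

Decomposition 2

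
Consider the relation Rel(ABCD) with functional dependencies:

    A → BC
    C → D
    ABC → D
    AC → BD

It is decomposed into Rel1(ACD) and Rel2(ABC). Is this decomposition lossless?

Common attributes: Rel1 ∩ Rel2 = {AC}.
Closure of {AC}: A → BC applies, adding B; C → D applies, adding D. So (AC)⁺ = {ABCD}.
This closure contains every attribute of Rel1, so Rel1 ∩ Rel2 → Rel1. The join is lossless.

Yes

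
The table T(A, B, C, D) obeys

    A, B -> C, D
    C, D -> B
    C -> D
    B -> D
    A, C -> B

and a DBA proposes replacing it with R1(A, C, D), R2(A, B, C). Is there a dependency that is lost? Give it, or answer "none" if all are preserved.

B -> D

Check B → D: no single fragment contains all of {B, D}, and the restricted closure of {B} across the fragments never reaches {D}.
A, B → C, D is preserved.
C, D → B is preserved.
C → D is preserved.
A, C → B is preserved.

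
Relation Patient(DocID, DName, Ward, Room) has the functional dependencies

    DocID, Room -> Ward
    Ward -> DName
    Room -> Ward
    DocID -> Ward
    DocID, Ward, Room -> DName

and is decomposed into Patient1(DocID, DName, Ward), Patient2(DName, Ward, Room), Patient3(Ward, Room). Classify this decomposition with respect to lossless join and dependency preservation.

lossy but dependency-preserving

Lossless test (chase): Rows 1 and 3 agree on Ward; apply Ward→DName and equate their DName entries. No row becomes fully distinguished — the join is lossy.
Dependency preservation: DocID, Room → Ward; DocID, Ward, Room → DName are not contained in any single fragment, but the restricted closure of each left-hand side across the fragments still reaches the right-hand side; the remaining FDs each lie inside some fragment. All dependencies are preserved.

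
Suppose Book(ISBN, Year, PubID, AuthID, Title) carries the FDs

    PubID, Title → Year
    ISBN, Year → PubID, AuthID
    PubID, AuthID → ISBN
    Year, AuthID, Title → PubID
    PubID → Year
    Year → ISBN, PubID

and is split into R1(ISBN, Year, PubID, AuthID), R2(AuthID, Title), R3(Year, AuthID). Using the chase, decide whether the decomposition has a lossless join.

No

Chase test. Columns are ISBN, Year, PubID, AuthID, Title; row i has aⱼ where attribute j ∈ Ri, else bᵢⱼ.
Initial tableau (one row per fragment):
  row 1: a1 a2 a3 a4 b15
  row 2: b21 b22 b23 a4 a5
  row 3: b31 a2 b33 a4 b35
Rows 1 and 3 agree on Year; apply Year→ISBN, PubID and equate their ISBN, PubID entries.
No row becomes fully distinguished — the join is lossy.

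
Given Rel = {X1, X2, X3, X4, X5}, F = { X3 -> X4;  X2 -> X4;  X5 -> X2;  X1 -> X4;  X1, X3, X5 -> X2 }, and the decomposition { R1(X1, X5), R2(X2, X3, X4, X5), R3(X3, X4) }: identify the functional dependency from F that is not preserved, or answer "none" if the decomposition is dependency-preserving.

X1 -> X4

Check X1 → X4: no single fragment contains all of {X1, X4}, and the restricted closure of {X1} across the fragments never reaches {X4}.
X3 → X4 is preserved.
X2 → X4 is preserved.
X5 → X2 is preserved.
X1, X3, X5 → X2 is preserved.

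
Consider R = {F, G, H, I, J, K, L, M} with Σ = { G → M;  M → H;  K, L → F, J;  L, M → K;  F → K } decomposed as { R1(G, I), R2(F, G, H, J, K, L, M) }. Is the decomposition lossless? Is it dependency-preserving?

Lossless test: (G)⁺ = {G, H, M}, which is a superkey of neither fragment — lossy.
Dependency preservation: every FD's attributes lie within a single fragment, so each can be enforced locally — preserved.

lossy but dependency-preserving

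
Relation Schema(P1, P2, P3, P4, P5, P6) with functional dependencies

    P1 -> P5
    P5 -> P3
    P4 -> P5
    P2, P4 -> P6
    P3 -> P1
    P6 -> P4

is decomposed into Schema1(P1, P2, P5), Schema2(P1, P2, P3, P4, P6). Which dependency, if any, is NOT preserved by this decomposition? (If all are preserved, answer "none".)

P1 → P5 lies within Schema1.
P5 → P3: restricted closure across fragments reaches P3.
P4 → P5: restricted closure across fragments reaches P5.
P2, P4 → P6 lies within Schema2.
P3 → P1 lies within Schema2.
P6 → P4 lies within Schema2.
Every dependency is enforceable on the fragments, so the decomposition is dependency-preserving.

none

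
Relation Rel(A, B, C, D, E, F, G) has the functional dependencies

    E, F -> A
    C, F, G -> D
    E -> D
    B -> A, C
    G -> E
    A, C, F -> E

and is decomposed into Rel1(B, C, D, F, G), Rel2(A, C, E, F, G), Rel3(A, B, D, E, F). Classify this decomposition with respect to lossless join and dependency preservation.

Lossless test (chase): Rows 1 and 2 agree on C, F, G; apply C, F, G→D and equate their D entries. Rows 1 and 3 agree on B; apply B→A, C and equate their A, C entries. Rows 1 and 2 agree on G; apply G→E and equate their E entries. Row 1 is now all distinguished symbols — the join is lossless.
Dependency preservation: B → A, C is not contained in any single fragment, but the restricted closure of its left-hand side across the fragments still reaches the right-hand side; the remaining FDs each lie inside some fragment. All dependencies are preserved.

lossless and dependency-preserving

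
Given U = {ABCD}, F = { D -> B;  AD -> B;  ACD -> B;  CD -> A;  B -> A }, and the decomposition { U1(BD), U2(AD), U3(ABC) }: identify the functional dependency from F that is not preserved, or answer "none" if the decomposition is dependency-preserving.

none

D → B lies within U1.
AD → B: restricted closure across fragments reaches B.
ACD → B: restricted closure across fragments reaches B.
CD → A: restricted closure across fragments reaches A.
B → A lies within U3.
Every dependency is enforceable on the fragments, so the decomposition is dependency-preserving.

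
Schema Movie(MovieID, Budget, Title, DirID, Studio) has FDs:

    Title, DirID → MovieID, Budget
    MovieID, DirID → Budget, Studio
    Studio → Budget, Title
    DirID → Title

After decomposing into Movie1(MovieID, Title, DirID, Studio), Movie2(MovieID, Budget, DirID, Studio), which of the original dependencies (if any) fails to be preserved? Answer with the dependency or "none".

none

Title, DirID → MovieID, Budget: restricted closure across fragments reaches MovieID, Budget.
MovieID, DirID → Budget, Studio lies within Movie2.
Studio → Budget, Title: restricted closure across fragments reaches Budget, Title.
DirID → Title lies within Movie1.
Every dependency is enforceable on the fragments, so the decomposition is dependency-preserving.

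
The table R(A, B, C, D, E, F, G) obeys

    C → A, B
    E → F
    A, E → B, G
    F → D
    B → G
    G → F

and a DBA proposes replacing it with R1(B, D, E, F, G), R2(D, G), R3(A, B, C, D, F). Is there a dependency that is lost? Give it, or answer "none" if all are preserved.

A, E → B, G

Check A, E → B, G: no single fragment contains all of {A, B, E, G}, and the restricted closure of {A, E} across the fragments never reaches {B, G}.
C → A, B is preserved.
E → F is preserved.
F → D is preserved.
B → G is preserved.
G → F is preserved.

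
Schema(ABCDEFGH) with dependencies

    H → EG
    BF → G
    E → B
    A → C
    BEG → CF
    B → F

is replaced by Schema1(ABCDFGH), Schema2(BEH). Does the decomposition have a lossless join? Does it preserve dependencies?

lossless but not dependency-preserving

Lossless test: (BH)⁺ = {BCEFGH}, which contains all of one fragment — lossless.
Dependency preservation: the restricted closure of {BEG} across the fragments never reaches {CF}, so BEG → CF cannot be enforced without a join — not preserved.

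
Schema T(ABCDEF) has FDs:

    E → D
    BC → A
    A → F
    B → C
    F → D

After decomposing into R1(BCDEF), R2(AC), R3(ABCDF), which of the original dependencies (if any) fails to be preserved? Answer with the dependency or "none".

E → D lies within R1.
BC → A lies within R3.
A → F lies within R3.
B → C lies within R1.
F → D lies within R1.
Every dependency is enforceable on the fragments, so the decomposition is dependency-preserving.

none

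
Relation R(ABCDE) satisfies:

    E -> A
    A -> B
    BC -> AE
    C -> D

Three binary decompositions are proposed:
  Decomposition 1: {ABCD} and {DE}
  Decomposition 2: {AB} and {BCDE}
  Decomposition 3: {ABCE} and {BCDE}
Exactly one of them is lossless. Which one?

Decomposition 3

Decomposition 1: common = {D}, closure = {D} → lossy.
Decomposition 2: common = {B}, closure = {B} → lossy.
Decomposition 3: common = {BCE}, closure = {ABCDE} → lossless.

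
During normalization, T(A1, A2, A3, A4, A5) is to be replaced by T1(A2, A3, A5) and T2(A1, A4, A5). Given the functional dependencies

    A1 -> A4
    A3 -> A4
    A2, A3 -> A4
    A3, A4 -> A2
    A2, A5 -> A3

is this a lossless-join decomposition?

No

Common attributes: T1 ∩ T2 = {A5}.
No dependency enlarges {A5}, so (A5)⁺ = {A5}.
The closure contains neither all of T1 = {A2, A3, A5} nor all of T2 = {A1, A4, A5}, so the common attributes are not a superkey of either fragment. The join is lossy.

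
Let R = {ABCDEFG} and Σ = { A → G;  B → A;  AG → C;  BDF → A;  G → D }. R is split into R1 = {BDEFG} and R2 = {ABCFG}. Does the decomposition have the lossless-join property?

Yes

Common attributes: R1 ∩ R2 = {BFG}.
Closure of {BFG}: B → A applies, adding A; AG → C applies, adding C; G → D applies, adding D. So (BFG)⁺ = {ABCDFG}.
This closure contains every attribute of R2, so R1 ∩ R2 → R2. The join is lossless.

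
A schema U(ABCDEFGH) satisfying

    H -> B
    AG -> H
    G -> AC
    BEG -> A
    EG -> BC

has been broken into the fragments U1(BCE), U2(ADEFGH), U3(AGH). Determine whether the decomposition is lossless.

Chase test. Columns are ABCDEFGH; row i has aⱼ where attribute j ∈ Ui, else bᵢⱼ.
Initial tableau (one row per fragment):
  row 1: b11 a2 a3 b14 a5 b16 b17 b18
  row 2: a1 b22 b23 a4 a5 a6 a7 a8
  row 3: a1 b32 b33 b34 b35 b36 a7 a8
Rows 2 and 3 agree on H; apply H→B and equate their B entries.
Rows 2 and 3 agree on G; apply G→AC and equate their AC entries.
No row becomes fully distinguished — the join is lossy.

No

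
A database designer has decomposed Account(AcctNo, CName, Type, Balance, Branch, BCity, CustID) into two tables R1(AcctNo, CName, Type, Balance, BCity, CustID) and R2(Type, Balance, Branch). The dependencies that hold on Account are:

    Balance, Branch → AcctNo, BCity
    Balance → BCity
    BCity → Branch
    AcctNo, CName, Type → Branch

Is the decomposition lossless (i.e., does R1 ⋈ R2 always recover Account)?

Yes

Common attributes: R1 ∩ R2 = {Type, Balance}.
Closure of {Type, Balance}: Balance → BCity applies, adding BCity; BCity → Branch applies, adding Branch; Balance, Branch → AcctNo, BCity applies, adding AcctNo. So (Type, Balance)⁺ = {AcctNo, Type, Balance, Branch, BCity}.
This closure contains every attribute of R2, so R1 ∩ R2 → R2. The join is lossless.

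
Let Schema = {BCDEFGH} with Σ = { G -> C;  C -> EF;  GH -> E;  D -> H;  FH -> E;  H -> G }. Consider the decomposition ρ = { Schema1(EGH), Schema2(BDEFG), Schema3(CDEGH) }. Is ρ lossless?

Yes

Chase test. Columns are BCDEFGH; row i has aⱼ where attribute j ∈ Schemai, else bᵢⱼ.
Initial tableau (one row per fragment):
  row 1: b11 b12 b13 a4 b15 a6 a7
  row 2: a1 b22 a3 a4 a5 a6 b27
  row 3: b31 a2 a3 a4 b35 a6 a7
Rows 1 and 2 agree on G; apply G→C and equate their C entries.
Rows 1 and 3 agree on G; apply G→C and equate their C entries.
Rows 1 and 2 agree on C; apply C→EF and equate their EF entries.
Rows 1 and 3 agree on C; apply C→EF and equate their EF entries.
Rows 2 and 3 agree on D; apply D→H and equate their H entries.
Row 2 is now all distinguished symbols — the join is lossless.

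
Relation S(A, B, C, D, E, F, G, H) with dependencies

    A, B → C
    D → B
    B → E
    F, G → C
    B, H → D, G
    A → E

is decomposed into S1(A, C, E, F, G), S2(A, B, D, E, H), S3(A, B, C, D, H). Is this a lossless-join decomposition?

No

Chase test. Columns are A, B, C, D, E, F, G, H; row i has aⱼ where attribute j ∈ Si, else bᵢⱼ.
Initial tableau (one row per fragment):
  row 1: a1 b12 a3 b14 a5 a6 a7 b18
  row 2: a1 a2 b23 a4 a5 b26 b27 a8
  row 3: a1 a2 a3 a4 b35 b36 b37 a8
Rows 2 and 3 agree on A, B; apply A, B→C and equate their C entries.
Rows 2 and 3 agree on B; apply B→E and equate their E entries.
Rows 2 and 3 agree on B, H; apply B, H→D, G and equate their D, G entries.
No row becomes fully distinguished — the join is lossy.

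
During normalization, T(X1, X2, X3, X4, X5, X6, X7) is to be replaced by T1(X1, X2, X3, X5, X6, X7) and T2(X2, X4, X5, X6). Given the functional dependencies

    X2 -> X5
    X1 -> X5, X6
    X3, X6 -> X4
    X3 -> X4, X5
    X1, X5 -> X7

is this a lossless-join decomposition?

Common attributes: T1 ∩ T2 = {X2, X5, X6}.
No dependency enlarges {X2, X5, X6}, so (X2, X5, X6)⁺ = {X2, X5, X6}.
The closure contains neither all of T1 = {X1, X2, X3, X5, X6, X7} nor all of T2 = {X2, X4, X5, X6}, so the common attributes are not a superkey of either fragment. The join is lossy.

No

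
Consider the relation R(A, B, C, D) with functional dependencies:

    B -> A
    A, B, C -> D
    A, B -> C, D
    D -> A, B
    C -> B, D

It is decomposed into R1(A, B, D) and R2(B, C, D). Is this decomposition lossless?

Common attributes: R1 ∩ R2 = {B, D}.
Closure of {B, D}: B → A applies, adding A; A, B → C, D applies, adding C. So (B, D)⁺ = {A, B, C, D}.
This closure contains every attribute of R1, so R1 ∩ R2 → R1. The join is lossless.

Yes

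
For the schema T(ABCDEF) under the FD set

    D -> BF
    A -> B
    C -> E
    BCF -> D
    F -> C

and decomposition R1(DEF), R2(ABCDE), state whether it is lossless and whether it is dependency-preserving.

Lossless test: (DE)⁺ = {BCDEF}, which contains all of one fragment — lossless.
Dependency preservation: the restricted closure of {BCF} across the fragments never reaches {D}, so BCF → D cannot be enforced without a join — not preserved.

lossless but not dependency-preserving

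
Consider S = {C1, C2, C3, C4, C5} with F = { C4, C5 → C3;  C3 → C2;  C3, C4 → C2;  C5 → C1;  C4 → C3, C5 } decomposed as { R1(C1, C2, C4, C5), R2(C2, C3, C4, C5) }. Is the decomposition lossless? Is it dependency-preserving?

lossless and dependency-preserving

Lossless test: (C2, C4, C5)⁺ = {C1, C2, C3, C4, C5}, which contains all of one fragment — lossless.
Dependency preservation: every FD's attributes lie within a single fragment, so each can be enforced locally — preserved.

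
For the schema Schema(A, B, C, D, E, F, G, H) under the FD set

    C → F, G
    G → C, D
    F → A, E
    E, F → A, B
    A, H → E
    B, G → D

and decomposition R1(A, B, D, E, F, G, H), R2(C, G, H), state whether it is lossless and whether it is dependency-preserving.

lossless and dependency-preserving

Lossless test: (G, H)⁺ = {A, B, C, D, E, F, G, H}, which contains all of one fragment — lossless.
Dependency preservation: C → F, G; G → C, D are not contained in any single fragment, but the restricted closure of each left-hand side across the fragments still reaches the right-hand side; the remaining FDs each lie inside some fragment. All dependencies are preserved.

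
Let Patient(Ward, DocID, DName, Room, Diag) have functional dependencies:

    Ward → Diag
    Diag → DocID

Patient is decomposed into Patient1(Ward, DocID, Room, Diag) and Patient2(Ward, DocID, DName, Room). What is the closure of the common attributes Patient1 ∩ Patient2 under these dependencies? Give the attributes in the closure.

Ward, DocID, Room, Diag

Patient1 ∩ Patient2 = {Ward, DocID, Room}.
Ward → Diag applies, adding Diag
Closure: {Ward, DocID, Room, Diag}.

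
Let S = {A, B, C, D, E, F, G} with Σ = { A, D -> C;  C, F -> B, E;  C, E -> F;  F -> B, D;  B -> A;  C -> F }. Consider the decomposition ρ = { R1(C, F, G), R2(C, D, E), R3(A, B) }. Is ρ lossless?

Chase test. Columns are A, B, C, D, E, F, G; row i has aⱼ where attribute j ∈ Ri, else bᵢⱼ.
Initial tableau (one row per fragment):
  row 1: b11 b12 a3 b14 b15 a6 a7
  row 2: b21 b22 a3 a4 a5 b26 b27
  row 3: a1 a2 b33 b34 b35 b36 b37
Rows 1 and 2 agree on C; apply C→F and equate their F entries.
Rows 1 and 2 agree on C, F; apply C, F→B, E and equate their B, E entries.
Rows 1 and 2 agree on F; apply F→B, D and equate their B, D entries.
Rows 1 and 2 agree on B; apply B→A and equate their A entries.
No row becomes fully distinguished — the join is lossy.

No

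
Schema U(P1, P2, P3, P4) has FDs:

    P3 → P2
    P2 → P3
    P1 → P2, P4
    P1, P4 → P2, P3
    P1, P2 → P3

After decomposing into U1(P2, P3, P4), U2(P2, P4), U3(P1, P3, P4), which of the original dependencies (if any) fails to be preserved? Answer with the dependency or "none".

none

P3 → P2 lies within U1.
P2 → P3 lies within U1.
P1 → P2, P4: restricted closure across fragments reaches P2, P4.
P1, P4 → P2, P3: restricted closure across fragments reaches P2, P3.
P1, P2 → P3: restricted closure across fragments reaches P3.
Every dependency is enforceable on the fragments, so the decomposition is dependency-preserving.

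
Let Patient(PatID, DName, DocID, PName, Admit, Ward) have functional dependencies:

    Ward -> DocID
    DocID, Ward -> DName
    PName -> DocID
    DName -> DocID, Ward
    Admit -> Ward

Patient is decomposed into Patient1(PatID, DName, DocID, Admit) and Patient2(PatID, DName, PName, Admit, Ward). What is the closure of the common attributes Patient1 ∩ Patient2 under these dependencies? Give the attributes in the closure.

Patient1 ∩ Patient2 = {PatID, DName, Admit}.
DName → DocID, Ward applies, adding DocID, Ward
Closure: {PatID, DName, DocID, Admit, Ward}.

PatID, DName, DocID, Admit, Ward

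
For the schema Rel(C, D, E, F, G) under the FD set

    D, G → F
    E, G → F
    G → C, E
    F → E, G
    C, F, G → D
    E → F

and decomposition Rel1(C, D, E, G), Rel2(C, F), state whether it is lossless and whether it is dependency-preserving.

lossy and not dependency-preserving

Lossless test: (C)⁺ = {C}, which is a superkey of neither fragment — lossy.
Dependency preservation: the restricted closure of {D, G} across the fragments never reaches {F}, so D, G → F cannot be enforced without a join — not preserved.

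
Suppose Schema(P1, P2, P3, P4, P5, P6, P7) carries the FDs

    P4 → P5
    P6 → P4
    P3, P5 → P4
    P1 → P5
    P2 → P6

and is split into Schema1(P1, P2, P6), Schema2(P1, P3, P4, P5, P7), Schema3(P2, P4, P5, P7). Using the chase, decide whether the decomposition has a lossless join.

No

Chase test. Columns are P1, P2, P3, P4, P5, P6, P7; row i has aⱼ where attribute j ∈ Schemai, else bᵢⱼ.
Initial tableau (one row per fragment):
  row 1: a1 a2 b13 b14 b15 a6 b17
  row 2: a1 b22 a3 a4 a5 b26 a7
  row 3: b31 a2 b33 a4 a5 b36 a7
Rows 1 and 2 agree on P1; apply P1→P5 and equate their P5 entries.
Rows 1 and 3 agree on P2; apply P2→P6 and equate their P6 entries.
Rows 1 and 3 agree on P6; apply P6→P4 and equate their P4 entries.
No row becomes fully distinguished — the join is lossy.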